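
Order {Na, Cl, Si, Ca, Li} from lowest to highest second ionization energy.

Ca < Si < Cl < Na < Li

Consider each +1 ion: Na⁺ is the bare [Ne] core; Cl⁺ still has 6 valence electrons; Si⁺ still has 3 valence electrons; Ca⁺ still has 1 valence electron; Li⁺ is the bare [He] core.
Pulling an electron out of a noble-gas core costs far more than removing a remaining valence electron, so Na and Li sit at the high end of IE_2.
Valence configurations: Cl⁺ [Ne]3s²3p⁴, Si⁺ [Ne]3s²3p¹, Ca⁺ [Ar]4s¹.
Tabulated IE_2 (kJ/mol): Na 4562, Cl 2298, Si 1577, Ca 1145, Li 7298.
Putting it together, IE_2: Ca < Si < Cl < Na < Li.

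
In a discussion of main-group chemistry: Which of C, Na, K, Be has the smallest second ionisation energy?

Consider each +1 ion: C⁺ still has 3 valence electrons; Na⁺ is the bare [Ne] core; K⁺ is the bare [Ar] core; Be⁺ still has 1 valence electron.
Pulling an electron out of a noble-gas core costs far more than removing a remaining valence electron, so K and Na sit at the high end of IE_2.
Valence configurations: C⁺ [He]2s²2p¹, Be⁺ [He]2s¹.
Approximate IE_2 values (kJ/mol): C 2353, Na 4562, K 3052, Be 1757.
Hence IE_2: Be < C < K < Na.

Be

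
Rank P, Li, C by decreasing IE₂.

IE_2 is the cost of taking one more electron from the +1 cation: P⁺ still has 4 valence electrons; Li⁺ is the bare [He] core; C⁺ still has 3 valence electrons.
Core electrons are held far more tightly than valence electrons, so Li tops the IE_2 order.
Valence configurations: P⁺ [Ne]3s²3p², C⁺ [He]2s²2p¹.
Tabulated IE_2 (kJ/mol): P 1907, Li 7298, C 2353.
So the second ionization energies run P < C < Li.

Li, C, P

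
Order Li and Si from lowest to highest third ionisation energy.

After 2 electrons have been removed, what remains? Li²⁺ is already 1 electron into the core; Si²⁺ still has 2 valence electrons.
Breaking into a closed-shell core is much more expensive than removing a leftover valence electron — Li has the largest IE_3 here.
Tabulated IE_3 (kJ/mol): Li 11815, Si 3232.
Hence IE_3: Si < Li.

Si, Li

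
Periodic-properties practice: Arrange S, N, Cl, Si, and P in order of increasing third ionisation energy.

IE_3 is the cost of taking one more electron from the +2 cation: S²⁺ still has 4 valence electrons; N²⁺ still has 3 valence electrons; Cl²⁺ still has 5 valence electrons; Si²⁺ still has 2 valence electrons; P²⁺ still has 3 valence electrons.
All are still removing valence electrons, so compare the +2 ions as you would atoms: IE_3 generally rises across a period (higher Z_eff) and falls down a group (larger shell), subject to the usual subshell exceptions.
Valence configurations: S²⁺ [Ne]3s²3p², N²⁺ [He]2s²2p¹, Cl²⁺ [Ne]3s²3p³, Si²⁺ [Ne]3s², P²⁺ [Ne]3s²3p¹.
P²⁺ loses a lone 3p electron whereas Si²⁺ must break into a filled 3s² pair, so IE_3(Si) > IE_3(P) even though P has the higher nuclear charge.
Approximate IE_3 values (kJ/mol): S 3357, N 4578, Cl 3822, Si 3232, P 2914.
Overall IE_3 order: P < Si < S < Cl < N.

P < Si < S < Cl < N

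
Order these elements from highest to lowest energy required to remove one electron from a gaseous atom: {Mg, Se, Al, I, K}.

I, Se, Mg, Al, K

Mg is in period 3, group 2; Al is in period 3, group 13; K is in period 4, group 1; Se is in period 4, group 16; I is in period 5, group 17.
IE₁ increases left→right with effective nuclear charge and decreases top→bottom as the valence shell moves farther out.
Here both period and group differ, so the two effects have to be weighed against each other.
Al > K: relative to K, both the across-period and down-group shifts push Al's first ionization energy up.
Mg > Al: this pair runs against the simple trend — see the exception note.
Se > Mg: the two effects oppose for this pair; the across-period effect wins (941 vs 738 kJ/mol).
I > Se: period and group pull opposite ways; the across-period shift dominates (1008 vs 941 kJ/mol).
Note the exception: Mg has a higher first ionization energy than Al, contrary to the simple trend — Al's single 3p electron is easier to remove than one from Mg's filled 3s².
For reference (kJ/mol): Mg 738, Al 578, K 419, Se 941, I 1008.
So from highest to lowest: I > Se > Mg > Al > K.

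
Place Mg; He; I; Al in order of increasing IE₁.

Al, Mg, I, He

He is in period 1, group 18; Mg is in period 3, group 2; Al is in period 3, group 13; I is in period 5, group 17.
Across a period the outer electron is held more tightly (higher IE₁); down a group it sits in a higher shell, more shielded, and comes off more easily.
Neither a single period nor a single group — weigh both effects.
Mg > Al: this pair runs against the simple trend — see the exception note.
I > Mg: the two effects oppose for this pair; the across-period effect wins (1008 vs 738 kJ/mol).
He > I: both effects reinforce here, so He is clearly the higher of the two.
Note the exception: Mg has a higher first ionization energy than Al, contrary to the simple trend — Al's single 3p electron is easier to remove than one from Mg's filled 3s².
For reference (kJ/mol): He 2372, Mg 738, Al 578, I 1008.
So from lowest to highest: Al < Mg < I < He.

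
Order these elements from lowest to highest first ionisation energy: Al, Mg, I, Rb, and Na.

Rb, Na, Al, Mg, I

Na is in period 3, group 1; Mg is in period 3, group 2; Al is in period 3, group 13; Rb is in period 5, group 1; I is in period 5, group 17.
Across a period the outer electron is held more tightly (higher IE₁); down a group it sits in a higher shell, more shielded, and comes off more easily.
Here both period and group differ, so the two effects have to be weighed against each other.
Na > Rb: Na sits above Rb in group 1, so the down-group effect alone puts Na higher.
Al > Na: Al lies to the right of Na in period 3, so the across-period effect alone puts Al higher.
Mg > Al: this pair runs against the simple trend — see the exception note.
I > Mg: period and group pull opposite ways; the across-period shift dominates (1008 vs 738 kJ/mol).
Note the exception: Mg has a higher first ionization energy than Al, contrary to the simple trend — Al's single 3p electron is easier to remove than one from Mg's filled 3s².
For reference (kJ/mol): Na 496, Mg 738, Al 578, Rb 403, I 1008.
So from lowest to highest: Rb < Na < Al < Mg < I.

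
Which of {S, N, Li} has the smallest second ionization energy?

The second ionization energy removes an electron from the +1 ion. For each element: S⁺ still has 5 valence electrons; N⁺ still has 4 valence electrons; Li⁺ is the bare [He] core.
Breaking into a closed-shell core is much more expensive than removing a leftover valence electron — Li has the largest IE_2 here.
Valence configurations: S⁺ [Ne]3s²3p³, N⁺ [He]2s²2p².
The numbers (kJ/mol): S 2252, N 2856, Li 7298.
So the second ionization energies run S < N < Li.

S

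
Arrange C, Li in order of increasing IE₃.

IE_3 is the cost of taking one more electron from the +2 cation: C²⁺ still has 2 valence electrons; Li²⁺ is already 1 electron into the core.
Core electrons are held far more tightly than valence electrons, so Li tops the IE_3 order.
Tabulated IE_3 (kJ/mol): C 4620, Li 11815.
Hence IE_3: C < Li.

C, Li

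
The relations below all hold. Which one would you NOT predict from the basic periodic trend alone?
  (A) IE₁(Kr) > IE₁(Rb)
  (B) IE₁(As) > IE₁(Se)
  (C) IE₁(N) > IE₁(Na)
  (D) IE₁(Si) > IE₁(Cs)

The general trend: first ionisation energy increases across a period and decreases down a group.
(A) Kr (period 4, group 18) vs Rb (period 5, group 1): the stated order agrees with the simple trend.
(B) As (period 4, group 15) vs Se (period 4, group 16): the stated order contradicts the simple trend.
(C) N (period 2, group 15) vs Na (period 3, group 1): the stated order agrees with the simple trend.
(D) Si (period 3, group 14) vs Cs (period 6, group 1): the stated order agrees with the simple trend.
The exception is (B): Se (4p⁴) ionizes more easily than half-filled As (4p³).

(B)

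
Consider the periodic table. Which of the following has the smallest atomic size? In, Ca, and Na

In

Radius decreases left→right (rising Z_eff, same n) and increases top→bottom (higher n).
These sit on a diagonal, where the across-period and down-group effects partly cancel.
Na > In: period and group pull opposite ways; the across-period shift dominates (155 vs 142 pm).
Ca > Na: period and group pull opposite ways; the down-group shift dominates (171 vs 155 pm).
For reference (pm): Na 155, Ca 171, In 142.
The smallest atomic size among these belongs to In.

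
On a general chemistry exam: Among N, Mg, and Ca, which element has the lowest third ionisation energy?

N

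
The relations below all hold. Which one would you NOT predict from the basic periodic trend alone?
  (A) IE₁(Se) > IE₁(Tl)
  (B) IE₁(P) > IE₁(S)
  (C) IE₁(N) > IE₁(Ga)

(B)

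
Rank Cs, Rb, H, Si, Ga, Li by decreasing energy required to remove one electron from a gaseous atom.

H is in period 1, group 1; Li is in period 2, group 1; Si is in period 3, group 14; Ga is in period 4, group 13; Rb is in period 5, group 1; Cs is in period 6, group 1.
Removing the outermost electron gets harder across a period and easier down a group.
Here both period and group differ, so the two effects have to be weighed against each other.
Rb > Cs: Rb sits above Cs in group 1, so the down-group effect alone puts Rb higher.
Li > Rb: they share group 1; the group trend gives Li the larger value.
Ga > Li: the two effects oppose for this pair; the across-period effect wins (579 vs 520 kJ/mol).
Si > Ga: both effects reinforce here, so Si is clearly the higher of the two.
H > Si: period and group pull opposite ways; the down-group shift dominates (1312 vs 786 kJ/mol).
Approximate values (kJ/mol): H 1312, Li 520, Si 786, Ga 579, Rb 403, Cs 376.
So from highest to lowest: H > Si > Ga > Li > Rb > Cs.

H > Si > Ga > Li > Rb > Cs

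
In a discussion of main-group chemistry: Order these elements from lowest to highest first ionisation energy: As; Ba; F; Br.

Ba < As < Br < F

First ionization energy rises across a period (greater Z_eff holds electrons more tightly) and falls down a group (valence electrons are farther from the nucleus).
Neither a single period nor a single group — weigh both effects.
As > Ba: relative to Ba, both the across-period and down-group shifts push As's first ionization energy up.
Br > As: Br lies to the right of As in period 4, so the across-period effect alone puts Br higher.
F > Br: F sits above Br in group 17, so the down-group effect alone puts F higher.
For reference (kJ/mol): F 1681, As 947, Br 1140, Ba 503.
So from lowest to highest: Ba < As < Br < F.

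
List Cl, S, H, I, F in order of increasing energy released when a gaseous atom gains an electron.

H < S < I < F < Cl

H is in period 1, group 1; F is in period 2, group 17; S is in period 3, group 16; Cl is in period 3, group 17; I is in period 5, group 17.
Adding an electron releases more energy for atoms nearer the top right (short of the noble gases).
Neither a single period nor a single group — weigh both effects.
S > H: period and group pull opposite ways; the across-period shift dominates (200 vs 73 kJ/mol).
I > S: period and group pull opposite ways; the across-period shift dominates (295 vs 200 kJ/mol).
F > I: they share group 17; the group trend gives F the larger value.
Cl > F: this pair runs against the simple trend — see the exception note.
Note the exception: Cl has a higher electron affinity than F, contrary to the simple trend — F's small 2p subshell makes the incoming electron feel strong e⁻–e⁻ repulsion, so Cl actually releases more energy on gaining an electron.
Tabulated electron affinity (kJ/mol): H 73, F 328, S 200, Cl 349, I 295.
So from lowest to highest: H < S < I < F < Cl.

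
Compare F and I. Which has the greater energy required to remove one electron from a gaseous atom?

F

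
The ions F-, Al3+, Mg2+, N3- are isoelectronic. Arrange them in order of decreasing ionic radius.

N3-, F-, Mg2+, Al3+

All of these have 10 electrons, so size is governed by nuclear charge alone: the more protons, the stronger the pull on the same electron cloud, and the smaller the ion.
Nuclear charges: Al3+ (Z=13), Mg2+ (Z=12), F- (Z=9), N3- (Z=7).
Largest to smallest: N3- > F- > Mg2+ > Al3+.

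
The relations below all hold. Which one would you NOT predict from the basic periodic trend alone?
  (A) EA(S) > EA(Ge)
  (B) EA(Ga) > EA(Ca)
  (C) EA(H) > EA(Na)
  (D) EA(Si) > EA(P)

The general trend: electron affinity increases across a period and decreases down a group.
(A) S (period 3, group 16) vs Ge (period 4, group 14): the stated order agrees with the simple trend.
(B) Ga (period 4, group 13) vs Ca (period 4, group 2): the stated order agrees with the simple trend.
(C) H (period 1, group 1) vs Na (period 3, group 1): the stated order agrees with the simple trend.
(D) Si (period 3, group 14) vs P (period 3, group 15): the stated order contradicts the simple trend.
The exception is (D): adding an electron to P's half-filled 3p³ is unfavourable, so Si (3p²) has the more exothermic EA.

(D)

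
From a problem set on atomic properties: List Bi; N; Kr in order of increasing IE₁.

Bi < Kr < N

N is in period 2, group 15; Kr is in period 4, group 18; Bi is in period 6, group 15.
First ionization energy rises across a period (greater Z_eff holds electrons more tightly) and falls down a group (valence electrons are farther from the nucleus).
Neither a single period nor a single group — weigh both effects.
Kr > Bi: relative to Bi, both the across-period and down-group shifts push Kr's first ionization energy up.
N > Kr: period and group pull opposite ways; the down-group shift dominates (1402 vs 1351 kJ/mol).
Tabulated first ionization energy (kJ/mol): N 1402, Kr 1351, Bi 703.
So from lowest to highest: Bi < Kr < N.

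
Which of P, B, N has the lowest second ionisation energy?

P

After 1 electron has been removed, what remains? P⁺ still has 4 valence electrons; B⁺ still has 2 valence electrons; N⁺ still has 4 valence electrons.
All are still removing valence electrons, so compare the +1 ions as you would atoms: IE_2 generally rises across a period (higher Z_eff) and falls down a group (larger shell), subject to the usual subshell exceptions.
Valence configurations: P⁺ [Ne]3s²3p², B⁺ [He]2s², N⁺ [He]2s²2p².
Approximate IE_2 values (kJ/mol): P 1907, B 2427, N 2856.
Hence IE_2: P < B < N.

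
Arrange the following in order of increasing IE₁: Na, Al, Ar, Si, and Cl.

Na, Al, Si, Cl, Ar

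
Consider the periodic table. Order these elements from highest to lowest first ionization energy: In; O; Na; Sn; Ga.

O > Sn > Ga > In > Na

O is in period 2, group 16; Na is in period 3, group 1; Ga is in period 4, group 13; In is in period 5, group 13; Sn is in period 5, group 14.
First ionization energy rises across a period (greater Z_eff holds electrons more tightly) and falls down a group (valence electrons are farther from the nucleus).
Here both period and group differ, so the two effects have to be weighed against each other.
In > Na: the two effects oppose for this pair; the across-period effect wins (558 vs 496 kJ/mol).
Ga > In: Ga sits above In in group 13, so the down-group effect alone puts Ga higher.
Sn > Ga: period and group pull opposite ways; the across-period shift dominates (709 vs 579 kJ/mol).
O > Sn: both effects reinforce here, so O is clearly the higher of the two.
Approximate values (kJ/mol): O 1314, Na 496, Ga 579, In 558, Sn 709.
So from highest to lowest: O > Sn > Ga > In > Na.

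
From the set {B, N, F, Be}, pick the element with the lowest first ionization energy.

First ionization energy rises across a period (greater Z_eff holds electrons more tightly) and falls down a group (valence electrons are farther from the nucleus).
All lie in period 2; the across-period trend (first ionization energy increases left to right) applies, with the exception below.
Note the exception: Be has a higher first ionization energy than B, contrary to the simple trend — removing B's lone 2p electron is easier than breaking Be's filled 2s².
Approximate values (kJ/mol): Be 900, B 801, N 1402, F 1681.
The lowest first ionization energy among these belongs to B.

B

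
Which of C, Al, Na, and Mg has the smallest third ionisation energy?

Al

Consider each +2 ion: C²⁺ still has 2 valence electrons; Al²⁺ still has 1 valence electron; Na²⁺ is already 1 electron into the core; Mg²⁺ is the bare [Ne] core.
Breaking into a closed-shell core is much more expensive than removing a leftover valence electron — Na and Mg have the largest IE_3 here.
Valence configurations: C²⁺ [He]2s², Al²⁺ [Ne]3s¹.
The numbers (kJ/mol): C 4620, Al 2745, Na 6910, Mg 7733.
So the third ionization energies run Al < C < Na < Mg.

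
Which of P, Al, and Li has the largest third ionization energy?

Consider each +2 ion: P²⁺ still has 3 valence electrons; Al²⁺ still has 1 valence electron; Li²⁺ is already 1 electron into the core.
Core electrons are held far more tightly than valence electrons, so Li tops the IE_3 order.
Valence configurations: P²⁺ [Ne]3s²3p¹, Al²⁺ [Ne]3s¹.
Tabulated IE_3 (kJ/mol): P 2914, Al 2745, Li 11815.
Putting it together, IE_3: Al < P < Li.

Li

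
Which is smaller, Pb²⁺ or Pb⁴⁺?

Both ions have Z = 82 protons, but Pb⁴⁺ has lost more electrons, so its remaining electrons feel a larger effective nuclear charge per electron and are pulled in more tightly.
Higher positive charge → smaller ion, so Pb²⁺ > Pb⁴⁺.

Pb⁴⁺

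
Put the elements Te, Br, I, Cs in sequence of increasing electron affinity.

Cs, Te, I, Br

EA tends to increase across a period and decrease down a group, though the pattern is less regular than for IE or radius.
Here both period and group differ, so the two effects have to be weighed against each other.
Te > Cs: both effects reinforce here, so Te is clearly the higher of the two.
I > Te: I lies to the right of Te in period 5, so the across-period effect alone puts I higher.
Br > I: they share group 17; the group trend gives Br the larger value.
Approximate values (kJ/mol): Br 325, Te 190, I 295, Cs 46.
So from lowest to highest: Cs < Te < I < Br.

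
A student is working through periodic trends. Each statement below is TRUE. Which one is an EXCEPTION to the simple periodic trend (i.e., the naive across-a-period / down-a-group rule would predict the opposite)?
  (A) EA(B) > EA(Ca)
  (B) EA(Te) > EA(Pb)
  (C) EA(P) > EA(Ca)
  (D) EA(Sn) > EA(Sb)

(D)

The general trend: electron affinity increases across a period and decreases down a group.
(A) B (period 2, group 13) vs Ca (period 4, group 2): the stated order agrees with the simple trend.
(B) Te (period 5, group 16) vs Pb (period 6, group 14): the stated order agrees with the simple trend.
(C) P (period 3, group 15) vs Ca (period 4, group 2): the stated order agrees with the simple trend.
(D) Sn (period 5, group 14) vs Sb (period 5, group 15): the stated order contradicts the simple trend.
The exception is (D): adding an electron to Sb's half-filled 5p³ is unfavourable, so Sn has the more exothermic EA.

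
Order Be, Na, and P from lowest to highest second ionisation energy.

Be < P < Na

The second ionization energy removes an electron from the +1 ion. For each element: Be⁺ still has 1 valence electron; Na⁺ is the bare [Ne] core; P⁺ still has 4 valence electrons.
Core electrons are held far more tightly than valence electrons, so Na tops the IE_2 order.
Valence configurations: Be⁺ [He]2s¹, P⁺ [Ne]3s²3p².
The numbers (kJ/mol): Be 1757, Na 4562, P 1907.
Hence IE_2: Be < P < Na.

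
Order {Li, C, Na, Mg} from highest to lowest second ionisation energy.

Li > Na > C > Mg

The second ionization energy removes an electron from the +1 ion. For each element: Li⁺ is the bare [He] core; C⁺ still has 3 valence electrons; Na⁺ is the bare [Ne] core; Mg⁺ still has 1 valence electron.
Pulling an electron out of a noble-gas core costs far more than removing a remaining valence electron, so Na and Li sit at the high end of IE_2.
Valence configurations: C⁺ [He]2s²2p¹, Mg⁺ [Ne]3s¹.
Tabulated IE_2 (kJ/mol): Li 7298, C 2353, Na 4562, Mg 1451.
So the second ionization energies run Mg < C < Na < Li.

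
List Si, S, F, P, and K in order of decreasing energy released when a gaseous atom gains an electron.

F is in period 2, group 17; Si is in period 3, group 14; P is in period 3, group 15; S is in period 3, group 16; K is in period 4, group 1.
EA tends to increase across a period and decrease down a group, though the pattern is less regular than for IE or radius.
Here both period and group differ, so the two effects have to be weighed against each other.
P > K: relative to K, both the across-period and down-group shifts push P's electron affinity up.
Si > P: this pair runs against the simple trend — see the exception note.
S > Si: S lies to the right of Si in period 3, so the across-period effect alone puts S higher.
F > S: both effects reinforce here, so F is clearly the higher of the two.
Note the exception: Si has a higher electron affinity than P, contrary to the simple trend — adding an electron to P's half-filled 3p³ is unfavourable, so Si (3p²) has the more exothermic EA.
Approximate values (kJ/mol): F 328, Si 134, P 72, S 200, K 48.
So from highest to lowest: F > S > Si > P > K.

F, S, Si, P, K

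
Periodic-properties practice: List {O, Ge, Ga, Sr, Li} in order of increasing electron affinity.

Sr, Ga, Li, Ge, O

Li is in period 2, group 1; O is in period 2, group 16; Ga is in period 4, group 13; Ge is in period 4, group 14; Sr is in period 5, group 2.
Atoms with high Z_eff and room in the valence shell (especially the halogens) have the most exothermic electron affinities.
These span different periods and groups, so the two trends combine.
Ga > Sr: relative to Sr, both the across-period and down-group shifts push Ga's electron affinity up.
Li > Ga: period and group pull opposite ways; the down-group shift dominates (60 vs 29 kJ/mol).
Ge > Li: the two effects oppose for this pair; the across-period effect wins (119 vs 60 kJ/mol).
O > Ge: relative to Ge, both the across-period and down-group shifts push O's electron affinity up.
Approximate values (kJ/mol): Li 60, O 141, Ga 29, Ge 119, Sr 5.
So from lowest to highest: Sr < Ga < Li < Ge < O.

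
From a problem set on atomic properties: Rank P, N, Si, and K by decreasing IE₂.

K, N, P, Si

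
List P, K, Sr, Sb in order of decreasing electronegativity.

P is in period 3, group 15; K is in period 4, group 1; Sr is in period 5, group 2; Sb is in period 5, group 15.
Electronegativity increases across a period and decreases down a group, tracking effective nuclear charge and atomic size.
Here both period and group differ, so the two effects have to be weighed against each other.
Sr > K: period and group pull opposite ways; the across-period shift dominates (0.95 vs 0.82).
Sb > Sr: both are in period 5; the period trend gives Sb the larger value.
P > Sb: P sits above Sb in group 15, so the down-group effect alone puts P higher.
Approximate values (Pauling): P 2.19, K 0.82, Sr 0.95, Sb 2.05.
So from highest to lowest: P > Sb > Sr > K.

P, Sb, Sr, K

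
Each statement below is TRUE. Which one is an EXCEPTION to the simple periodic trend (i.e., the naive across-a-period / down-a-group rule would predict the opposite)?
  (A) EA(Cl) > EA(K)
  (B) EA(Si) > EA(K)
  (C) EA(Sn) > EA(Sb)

(C)

The general trend: electron affinity increases across a period and decreases down a group.
(A) Cl (period 3, group 17) vs K (period 4, group 1): the stated order agrees with the simple trend.
(B) Si (period 3, group 14) vs K (period 4, group 1): the stated order agrees with the simple trend.
(C) Sn (period 5, group 14) vs Sb (period 5, group 15): the stated order contradicts the simple trend.
The exception is (C): adding an electron to Sb's half-filled 5p³ is unfavourable, so Sn has the more exothermic EA.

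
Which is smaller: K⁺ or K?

K⁺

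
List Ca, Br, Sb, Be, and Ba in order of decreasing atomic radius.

Ba > Ca > Sb > Br > Be

Be is in period 2, group 2; Ca is in period 4, group 2; Br is in period 4, group 17; Sb is in period 5, group 15; Ba is in period 6, group 2.
Across a period the added protons contract the valence shell; down a group each new principal shell makes the atom larger.
Neither a single period nor a single group — weigh both effects.
Br > Be: the two effects oppose for this pair; the down-group effect wins (114 vs 102 pm).
Sb > Br: both effects reinforce here, so Sb is clearly the larger of the two.
Ca > Sb: the two effects oppose for this pair; the across-period effect wins (171 vs 140 pm).
Ba > Ca: Ba sits below Ca in group 2, so the down-group effect alone puts Ba larger.
Approximate values (pm): Be 102, Ca 171, Br 114, Sb 140, Ba 196.
So from largest to smallest: Ba > Ca > Sb > Br > Be.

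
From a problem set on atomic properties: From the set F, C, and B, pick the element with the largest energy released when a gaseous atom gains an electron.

F

B is in period 2, group 13; C is in period 2, group 14; F is in period 2, group 17.
EA tends to increase across a period and decrease down a group, though the pattern is less regular than for IE or radius.
All lie in period 2, so electron affinity increases left to right.
The largest energy released when a gaseous atom gains an electron among these belongs to F.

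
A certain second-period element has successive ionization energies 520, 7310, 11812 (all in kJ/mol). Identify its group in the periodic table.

Look for the largest jump between consecutive ionization energies: IE2/IE1 ≈ 14.1, far larger than any earlier ratio.
That jump marks the point where a core electron is being removed. So the atom has 1 valence electron.
A main-group element with 1 valence electron is in group 1.

Group 1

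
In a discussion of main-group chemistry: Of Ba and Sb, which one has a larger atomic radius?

Sb is in period 5, group 15; Ba is in period 6, group 2.
Moving right in a period, electrons are added to the same shell under a stronger nuclear pull, so atoms get smaller; moving down, a new shell is opened and atoms get larger.
Neither a single period nor a single group — weigh both effects.
Ba > Sb: both effects reinforce here, so Ba is clearly the larger of the two.
Approximate values (pm): Sb 140, Ba 196.
So Ba has the larger atomic radius (Ba > Sb).

Ba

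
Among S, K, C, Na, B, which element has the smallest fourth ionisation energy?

Consider each +3 ion: S³⁺ still has 3 valence electrons; K³⁺ is already 2 electrons into the core; C³⁺ still has 1 valence electron; Na³⁺ is already 2 electrons into the core; B³⁺ is the bare [He] core.
Usually core removal costs more than valence removal, but here the competition is close: a tightly held n=2 valence electron can cost more to remove than an n=3 core electron, so the actual values have to decide it.
Valence configurations: S³⁺ [Ne]3s²3p¹, C³⁺ [He]2s¹.
The numbers (kJ/mol): S 4556, K 5877, C 6223, Na 9543, B 25026.
Hence IE_4: S < K < C < Na < B.

S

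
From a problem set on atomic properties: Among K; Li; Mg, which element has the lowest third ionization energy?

K

After 2 electrons have been removed, what remains? K²⁺ is already 1 electron into the core; Li²⁺ is already 1 electron into the core; Mg²⁺ is the bare [Ne] core.
All of these are removing an electron from a noble-gas core or deeper; the smaller core (lower principal quantum number) is held far more tightly, and within a period the higher nuclear charge binds the same core more tightly.
The numbers (kJ/mol): K 4420, Li 11815, Mg 7733.
Putting it together, IE_3: K < Mg < Li.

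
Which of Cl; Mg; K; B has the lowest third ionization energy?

B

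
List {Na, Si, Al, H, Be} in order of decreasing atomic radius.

H is in period 1, group 1; Be is in period 2, group 2; Na is in period 3, group 1; Al is in period 3, group 13; Si is in period 3, group 14.
Across a period the added protons contract the valence shell; down a group each new principal shell makes the atom larger.
Here both period and group differ, so the two effects have to be weighed against each other.
Be > H: period and group pull opposite ways; the down-group shift dominates (102 vs 32 pm).
Si > Be: period and group pull opposite ways; the down-group shift dominates (116 vs 102 pm).
Al > Si: Al lies to the left of Si in period 3, so the across-period effect alone puts Al larger.
Na > Al: Na lies to the left of Al in period 3, so the across-period effect alone puts Na larger.
For reference (pm): H 32, Be 102, Na 155, Al 126, Si 116.
So from largest to smallest: Na > Al > Si > Be > H.

Na > Al > Si > Be > H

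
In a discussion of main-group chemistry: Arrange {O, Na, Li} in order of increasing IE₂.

O < Na < Li

IE_2 is the cost of taking one more electron from the +1 cation: O⁺ still has 5 valence electrons; Na⁺ is the bare [Ne] core; Li⁺ is the bare [He] core.
Pulling an electron out of a noble-gas core costs far more than removing a remaining valence electron, so Na and Li sit at the high end of IE_2.
Approximate IE_2 values (kJ/mol): O 3388, Na 4562, Li 7298.
So the second ionization energies run O < Na < Li.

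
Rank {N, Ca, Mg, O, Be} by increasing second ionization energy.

Ca < Mg < Be < N < O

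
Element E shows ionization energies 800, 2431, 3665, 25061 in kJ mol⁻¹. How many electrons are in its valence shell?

3

Look for the largest jump between consecutive ionization energies: IE4/IE3 ≈ 6.8, far larger than any earlier ratio.
That jump marks the point where a core electron is being removed. So the atom has 3 valence electrons.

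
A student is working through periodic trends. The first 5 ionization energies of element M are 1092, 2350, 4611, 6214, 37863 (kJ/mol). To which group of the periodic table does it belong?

Group 14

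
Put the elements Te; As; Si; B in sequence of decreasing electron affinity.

B is in period 2, group 13; Si is in period 3, group 14; As is in period 4, group 15; Te is in period 5, group 16.
Atoms with high Z_eff and room in the valence shell (especially the halogens) have the most exothermic electron affinities.
A diagonal step moves right (one effect) and down (the opposite effect) at once.
As > B: the two effects oppose for this pair; the across-period effect wins (78 vs 27 kJ/mol).
Si > As: the two effects oppose for this pair; the down-group effect wins (134 vs 78 kJ/mol).
Te > Si: the two effects oppose for this pair; the across-period effect wins (190 vs 134 kJ/mol).
Approximate values (kJ/mol): B 27, Si 134, As 78, Te 190.
So from highest to lowest: Te > Si > As > B.

Te > Si > As > B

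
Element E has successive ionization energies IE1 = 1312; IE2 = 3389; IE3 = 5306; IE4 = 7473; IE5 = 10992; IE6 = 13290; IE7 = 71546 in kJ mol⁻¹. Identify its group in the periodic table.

Look for the largest jump between consecutive ionization energies: IE7/IE6 ≈ 5.4, far larger than any earlier ratio.
That jump marks the point where a core electron is being removed. So the atom has 6 valence electrons.
A main-group element with 6 valence electrons is in group 16.

Group 16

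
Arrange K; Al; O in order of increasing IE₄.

K < O < Al

IE_4 is the cost of taking one more electron from the +3 cation: K³⁺ is already 2 electrons into the core; Al³⁺ is the bare [Ne] core; O³⁺ still has 3 valence electrons.
Usually core removal costs more than valence removal, but here the competition is close: a tightly held n=2 valence electron can cost more to remove than an n=3 core electron, so the actual values have to decide it.
The numbers (kJ/mol): K 5877, Al 11577, O 7469.
Hence IE_4: K < O < Al.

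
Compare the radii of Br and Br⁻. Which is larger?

Forming Br⁻ adds 1 electron to Br. More electron–electron repulsion in the same shell, with unchanged nuclear charge, lets the cloud expand.
An anion is larger than its parent atom: Br⁻ > Br.

Br⁻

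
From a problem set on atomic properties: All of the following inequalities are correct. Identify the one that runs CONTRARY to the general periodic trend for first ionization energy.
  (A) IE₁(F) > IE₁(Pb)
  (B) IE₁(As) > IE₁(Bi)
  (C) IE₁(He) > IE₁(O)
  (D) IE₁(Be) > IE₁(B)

(D)

The general trend: first ionization energy increases across a period and decreases down a group.
(A) F (period 2, group 17) vs Pb (period 6, group 14): the stated order agrees with the simple trend.
(B) As (period 4, group 15) vs Bi (period 6, group 15): the stated order agrees with the simple trend.
(C) He (period 1, group 18) vs O (period 2, group 16): the stated order agrees with the simple trend.
(D) Be (period 2, group 2) vs B (period 2, group 13): the stated order contradicts the simple trend.
The exception is (D): removing B's lone 2p electron is easier than breaking Be's filled 2s².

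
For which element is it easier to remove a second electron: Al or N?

Consider each +1 ion: Al⁺ still has 2 valence electrons; N⁺ still has 4 valence electrons.
All are still removing valence electrons, so compare the +1 ions as you would atoms: IE_2 generally rises across a period (higher Z_eff) and falls down a group (larger shell), subject to the usual subshell exceptions.
Valence configurations: Al⁺ [Ne]3s², N⁺ [He]2s²2p².
Approximate IE_2 values (kJ/mol): Al 1817, N 2856.
Hence IE_2: Al < N.

Al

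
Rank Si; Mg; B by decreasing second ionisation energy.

B > Si > Mg

Consider each +1 ion: Si⁺ still has 3 valence electrons; Mg⁺ still has 1 valence electron; B⁺ still has 2 valence electrons.
All are still removing valence electrons, so compare the +1 ions as you would atoms: IE_2 generally rises across a period (higher Z_eff) and falls down a group (larger shell), subject to the usual subshell exceptions.
Valence configurations: Si⁺ [Ne]3s²3p¹, Mg⁺ [Ne]3s¹, B⁺ [He]2s².
Tabulated IE_2 (kJ/mol): Si 1577, Mg 1451, B 2427.
So the second ionization energies run Mg < Si < B.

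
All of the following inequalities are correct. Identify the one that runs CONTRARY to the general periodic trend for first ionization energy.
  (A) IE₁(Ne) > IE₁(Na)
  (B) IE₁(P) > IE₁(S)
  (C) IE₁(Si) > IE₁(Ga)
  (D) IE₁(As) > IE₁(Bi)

(B)

The general trend: first ionization energy increases across a period and decreases down a group.
(A) Ne (period 2, group 18) vs Na (period 3, group 1): the stated order agrees with the simple trend.
(B) P (period 3, group 15) vs S (period 3, group 16): the stated order contradicts the simple trend.
(C) Si (period 3, group 14) vs Ga (period 4, group 13): the stated order agrees with the simple trend.
(D) As (period 4, group 15) vs Bi (period 6, group 15): the stated order agrees with the simple trend.
The exception is (B): S (3p⁴) ionizes more easily than half-filled P (3p³) because the paired 3p electron in S is pushed out by e⁻–e⁻ repulsion.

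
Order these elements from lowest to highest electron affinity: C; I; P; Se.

C is in period 2, group 14; P is in period 3, group 15; Se is in period 4, group 16; I is in period 5, group 17.
Atoms with high Z_eff and room in the valence shell (especially the halogens) have the most exothermic electron affinities.
A diagonal step moves right (one effect) and down (the opposite effect) at once.
C > P: period and group pull opposite ways; the down-group shift dominates (122 vs 72 kJ/mol).
Se > C: the two effects oppose for this pair; the across-period effect wins (195 vs 122 kJ/mol).
I > Se: the two effects oppose for this pair; the across-period effect wins (295 vs 195 kJ/mol).
Tabulated electron affinity (kJ/mol): C 122, P 72, Se 195, I 295.
So from lowest to highest: P < C < Se < I.

P < C < Se < I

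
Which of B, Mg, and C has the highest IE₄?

The fourth ionization energy removes an electron from the +3 ion. For each element: B³⁺ is the bare [He] core; Mg³⁺ is already 1 electron into the core; C³⁺ still has 1 valence electron.
Pulling an electron out of a noble-gas core costs far more than removing a remaining valence electron, so Mg and B sit at the high end of IE_4.
Tabulated IE_4 (kJ/mol): B 25026, Mg 10543, C 6223.
Overall IE_4 order: C < Mg < B.

B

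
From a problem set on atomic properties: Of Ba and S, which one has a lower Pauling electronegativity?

Ba

S is in period 3, group 16; Ba is in period 6, group 2.
EN rises left→right (higher Z_eff, smaller atoms) and falls top→bottom (larger, more shielded atoms).
Neither a single period nor a single group — weigh both effects.
S > Ba: relative to Ba, both the across-period and down-group shifts push S's electronegativity up.
Approximate values (Pauling): S 2.58, Ba 0.89.
So Ba has the lower Pauling electronegativity (Ba < S).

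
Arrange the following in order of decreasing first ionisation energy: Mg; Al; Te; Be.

Be > Te > Mg > Al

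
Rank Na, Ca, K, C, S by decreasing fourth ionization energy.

The fourth ionization energy removes an electron from the +3 ion. For each element: Na³⁺ is already 2 electrons into the core; Ca³⁺ is already 1 electron into the core; K³⁺ is already 2 electrons into the core; C³⁺ still has 1 valence electron; S³⁺ still has 3 valence electrons.
Usually core removal costs more than valence removal, but here the competition is close: a tightly held n=2 valence electron can cost more to remove than an n=3 core electron, so the actual values have to decide it.
Valence configurations: C³⁺ [He]2s¹, S³⁺ [Ne]3s²3p¹.
Tabulated IE_4 (kJ/mol): Na 9543, Ca 6491, K 5877, C 6223, S 4556.
Hence IE_4: S < K < C < Ca < Na.

Na, Ca, C, K, S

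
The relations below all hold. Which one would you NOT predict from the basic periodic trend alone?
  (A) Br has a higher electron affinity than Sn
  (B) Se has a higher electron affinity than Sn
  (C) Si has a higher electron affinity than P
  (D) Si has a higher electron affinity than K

The general trend: electron affinity increases across a period and decreases down a group.
(A) Br (period 4, group 17) vs Sn (period 5, group 14): the stated order agrees with the simple trend.
(B) Se (period 4, group 16) vs Sn (period 5, group 14): the stated order agrees with the simple trend.
(C) Si (period 3, group 14) vs P (period 3, group 15): the stated order contradicts the simple trend.
(D) Si (period 3, group 14) vs K (period 4, group 1): the stated order agrees with the simple trend.
The exception is (C): adding an electron to P's half-filled 3p³ is unfavourable, so Si (3p²) has the more exothermic EA.

(C)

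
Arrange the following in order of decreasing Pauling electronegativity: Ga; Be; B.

Be is in period 2, group 2; B is in period 2, group 13; Ga is in period 4, group 13.
EN rises left→right (higher Z_eff, smaller atoms) and falls top→bottom (larger, more shielded atoms).
Here both period and group differ, so the two effects have to be weighed against each other.
Ga > Be: the two effects oppose for this pair; the across-period effect wins (1.81 vs 1.57).
B > Ga: they share group 13; the group trend gives B the larger value.
For reference (Pauling): Be 1.57, B 2.04, Ga 1.81.
So from highest to lowest: B > Ga > Be.

B, Ga, Be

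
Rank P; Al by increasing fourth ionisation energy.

After 3 electrons have been removed, what remains? P³⁺ still has 2 valence electrons; Al³⁺ is the bare [Ne] core.
Breaking into a closed-shell core is much more expensive than removing a leftover valence electron — Al has the largest IE_4 here.
Approximate IE_4 values (kJ/mol): P 4964, Al 11577.
Hence IE_4: P < Al.

P < Al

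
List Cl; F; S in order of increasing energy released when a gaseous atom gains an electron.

Adding an electron releases more energy for atoms nearer the top right (short of the noble gases).
These span different periods and groups, so the two trends combine.
F > S: relative to S, both the across-period and down-group shifts push F's electron affinity up.
Cl > F: this pair runs against the simple trend — see the exception note.
Note the exception: Cl has a higher electron affinity than F, contrary to the simple trend — F's small 2p subshell makes the incoming electron feel strong e⁻–e⁻ repulsion, so Cl actually releases more energy on gaining an electron.
For reference (kJ/mol): F 328, S 200, Cl 349.
So from lowest to highest: S < F < Cl.

S < F < Cl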